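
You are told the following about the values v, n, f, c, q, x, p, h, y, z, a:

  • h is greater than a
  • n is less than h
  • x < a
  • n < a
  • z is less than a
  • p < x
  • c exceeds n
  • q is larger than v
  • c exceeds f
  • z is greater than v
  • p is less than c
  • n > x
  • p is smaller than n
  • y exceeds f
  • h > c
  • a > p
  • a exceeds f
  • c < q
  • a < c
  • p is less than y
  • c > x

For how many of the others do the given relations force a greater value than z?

4

Directly above z: a.
One step further: c, h (3 so far).
One step further: q (4 so far).
No other element is forced above z by the given relations, so the count is 4.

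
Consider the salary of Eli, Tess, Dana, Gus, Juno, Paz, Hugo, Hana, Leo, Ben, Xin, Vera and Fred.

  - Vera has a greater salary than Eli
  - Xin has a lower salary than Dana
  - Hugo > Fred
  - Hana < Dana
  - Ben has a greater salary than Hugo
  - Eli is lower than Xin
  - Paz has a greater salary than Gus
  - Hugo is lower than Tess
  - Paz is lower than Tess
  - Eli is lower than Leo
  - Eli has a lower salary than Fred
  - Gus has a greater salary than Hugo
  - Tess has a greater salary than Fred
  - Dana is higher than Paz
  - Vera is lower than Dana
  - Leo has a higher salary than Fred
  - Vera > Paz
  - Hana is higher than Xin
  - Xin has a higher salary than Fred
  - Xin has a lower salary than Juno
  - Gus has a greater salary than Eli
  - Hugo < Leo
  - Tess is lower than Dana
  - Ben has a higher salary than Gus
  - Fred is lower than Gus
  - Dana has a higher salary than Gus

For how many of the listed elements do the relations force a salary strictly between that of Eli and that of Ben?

The relations place Eli below Ben. An element lies strictly between them when it is forced above Eli and also forced below Ben.
Above Eli: {Fred, Xin, Hugo, Gus, Leo, Paz, Hana, Tess, Vera, Dana, Juno}. Below Ben: {Fred, Hugo, Gus}.
Intersection: {Fred, Hugo, Gus} — 3.

3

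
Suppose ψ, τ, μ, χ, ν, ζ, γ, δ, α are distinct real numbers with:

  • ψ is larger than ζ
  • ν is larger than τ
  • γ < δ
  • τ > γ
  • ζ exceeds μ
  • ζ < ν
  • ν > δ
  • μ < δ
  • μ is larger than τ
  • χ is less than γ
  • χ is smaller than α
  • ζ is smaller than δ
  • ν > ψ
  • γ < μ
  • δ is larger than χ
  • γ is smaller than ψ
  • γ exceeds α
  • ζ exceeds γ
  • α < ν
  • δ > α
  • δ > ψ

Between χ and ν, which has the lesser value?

χ

χ < α and α < γ give χ < γ.
With γ < τ: χ < α < γ < τ.
Then τ < μ extends the chain to μ.
Then μ < ζ extends the chain to ζ.
With ζ < ψ: χ < α < γ < τ < μ < ζ < ψ.
Then ψ < δ extends the chain to δ.
With δ < ν: χ < α < γ < τ < μ < ζ < ψ < δ < ν.
So χ < ν; χ is the smaller of the two.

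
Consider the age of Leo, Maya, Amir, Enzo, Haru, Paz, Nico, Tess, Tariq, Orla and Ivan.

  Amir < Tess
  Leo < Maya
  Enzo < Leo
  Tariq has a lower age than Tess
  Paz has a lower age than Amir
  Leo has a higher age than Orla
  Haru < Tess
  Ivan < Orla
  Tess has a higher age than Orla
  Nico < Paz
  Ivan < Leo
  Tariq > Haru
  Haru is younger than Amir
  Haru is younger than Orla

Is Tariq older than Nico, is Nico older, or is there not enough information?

undetermined

Following every chain through Nico: above Nico we get Paz, Amir, Tess.
Tariq is not reached, and no chain runs the other way from Tariq to Nico.
So the given relations leave the order of Nico and Tariq undetermined.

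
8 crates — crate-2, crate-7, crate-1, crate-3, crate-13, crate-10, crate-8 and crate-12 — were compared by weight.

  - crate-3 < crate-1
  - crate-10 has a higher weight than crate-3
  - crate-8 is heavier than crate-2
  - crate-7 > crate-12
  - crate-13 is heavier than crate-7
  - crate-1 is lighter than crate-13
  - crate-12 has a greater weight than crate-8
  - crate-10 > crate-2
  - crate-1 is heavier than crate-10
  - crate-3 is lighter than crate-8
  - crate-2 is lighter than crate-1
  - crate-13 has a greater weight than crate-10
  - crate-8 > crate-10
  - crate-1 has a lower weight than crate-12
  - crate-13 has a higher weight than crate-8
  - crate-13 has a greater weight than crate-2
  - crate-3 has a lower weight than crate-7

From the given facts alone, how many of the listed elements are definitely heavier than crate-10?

The elements the relations force above crate-10 are crate-1, crate-8, crate-12, crate-7, crate-13 — no chain reaches any other.
That is 5.

5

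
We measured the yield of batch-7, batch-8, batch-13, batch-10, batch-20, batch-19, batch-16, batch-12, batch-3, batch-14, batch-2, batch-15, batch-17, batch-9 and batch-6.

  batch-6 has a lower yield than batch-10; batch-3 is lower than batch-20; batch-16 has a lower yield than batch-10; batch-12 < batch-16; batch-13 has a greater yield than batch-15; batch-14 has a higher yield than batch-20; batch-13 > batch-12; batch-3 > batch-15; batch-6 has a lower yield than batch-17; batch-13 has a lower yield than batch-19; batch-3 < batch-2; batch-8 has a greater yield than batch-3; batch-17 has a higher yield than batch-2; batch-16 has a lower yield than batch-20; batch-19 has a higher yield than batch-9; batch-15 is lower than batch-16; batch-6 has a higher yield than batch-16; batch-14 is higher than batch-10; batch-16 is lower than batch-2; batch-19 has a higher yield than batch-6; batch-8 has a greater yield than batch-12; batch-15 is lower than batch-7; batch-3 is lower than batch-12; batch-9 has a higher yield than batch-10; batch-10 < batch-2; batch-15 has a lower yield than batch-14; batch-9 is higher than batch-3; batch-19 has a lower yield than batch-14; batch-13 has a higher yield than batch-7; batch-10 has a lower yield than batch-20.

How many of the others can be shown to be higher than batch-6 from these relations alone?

7

Directly above batch-6: batch-10, batch-17, batch-19.
One step further: batch-2, batch-9, batch-20, batch-14 (7 so far).
Nothing else is reachable above batch-6; 7 in all.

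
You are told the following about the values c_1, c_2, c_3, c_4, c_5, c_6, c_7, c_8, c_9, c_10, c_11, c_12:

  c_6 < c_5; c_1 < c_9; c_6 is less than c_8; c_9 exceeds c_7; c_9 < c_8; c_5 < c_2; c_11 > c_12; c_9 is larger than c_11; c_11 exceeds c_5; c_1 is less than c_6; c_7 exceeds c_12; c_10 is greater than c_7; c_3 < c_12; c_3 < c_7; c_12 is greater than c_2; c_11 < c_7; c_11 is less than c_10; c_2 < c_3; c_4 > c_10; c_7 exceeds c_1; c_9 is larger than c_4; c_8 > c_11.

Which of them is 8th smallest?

The consecutive relations fix a unique order: c_1 < c_6 < c_5 < c_2 < c_3 < c_12 < c_11 < c_7 < c_10 < c_4 < c_9 < c_8.
The 8th smallest is c_7.

c_7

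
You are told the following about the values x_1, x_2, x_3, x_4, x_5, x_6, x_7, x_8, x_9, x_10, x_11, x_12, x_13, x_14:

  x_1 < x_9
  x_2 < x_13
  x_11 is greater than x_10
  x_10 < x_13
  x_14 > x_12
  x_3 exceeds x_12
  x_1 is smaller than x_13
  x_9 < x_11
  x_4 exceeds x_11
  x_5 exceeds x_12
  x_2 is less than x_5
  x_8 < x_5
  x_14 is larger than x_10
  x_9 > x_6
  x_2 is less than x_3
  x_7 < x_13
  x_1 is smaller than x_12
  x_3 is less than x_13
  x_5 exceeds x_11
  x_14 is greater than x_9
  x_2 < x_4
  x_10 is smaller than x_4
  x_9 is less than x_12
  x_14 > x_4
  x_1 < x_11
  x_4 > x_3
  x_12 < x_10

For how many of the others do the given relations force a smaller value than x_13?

From x_13 the given relations immediately reach x_1, x_2, x_10, x_3, x_7.
From those, x_12 — 6 in total.
From those, x_9 — 7 in total.
From those, x_6 — 8 in total.
Nothing else is reachable below x_13; 8 in all.

8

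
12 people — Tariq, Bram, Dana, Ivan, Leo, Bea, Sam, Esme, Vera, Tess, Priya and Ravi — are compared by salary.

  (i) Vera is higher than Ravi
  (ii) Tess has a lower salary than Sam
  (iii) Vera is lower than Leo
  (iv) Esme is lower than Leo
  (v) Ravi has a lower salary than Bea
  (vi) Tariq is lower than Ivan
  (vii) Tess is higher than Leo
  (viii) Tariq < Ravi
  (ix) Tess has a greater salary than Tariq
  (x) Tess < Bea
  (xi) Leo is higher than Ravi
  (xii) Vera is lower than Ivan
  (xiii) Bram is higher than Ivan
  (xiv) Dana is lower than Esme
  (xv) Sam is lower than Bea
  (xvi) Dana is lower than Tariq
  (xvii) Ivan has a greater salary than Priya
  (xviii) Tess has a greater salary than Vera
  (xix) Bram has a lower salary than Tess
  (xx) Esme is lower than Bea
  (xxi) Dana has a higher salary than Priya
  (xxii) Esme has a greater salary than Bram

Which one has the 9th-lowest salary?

Leo

Piecing the relations together gives one ordering: Priya < Dana < Tariq < Ravi < Vera < Ivan < Bram < Esme < Leo < Tess < Sam < Bea.
The 9th smallest is Leo.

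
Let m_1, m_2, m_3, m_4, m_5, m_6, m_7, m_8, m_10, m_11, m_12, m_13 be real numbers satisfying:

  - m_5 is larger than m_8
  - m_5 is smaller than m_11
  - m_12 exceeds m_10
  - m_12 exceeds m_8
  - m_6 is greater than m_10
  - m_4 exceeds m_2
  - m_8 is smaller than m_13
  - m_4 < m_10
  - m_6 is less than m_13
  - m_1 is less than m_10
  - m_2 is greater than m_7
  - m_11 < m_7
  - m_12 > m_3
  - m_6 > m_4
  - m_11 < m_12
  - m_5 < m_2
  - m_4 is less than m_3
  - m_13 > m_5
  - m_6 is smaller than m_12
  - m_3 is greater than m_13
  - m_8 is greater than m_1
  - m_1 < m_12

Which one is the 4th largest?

Piecing the relations together gives one ordering: m_1 < m_8 < m_5 < m_11 < m_7 < m_2 < m_4 < m_10 < m_6 < m_13 < m_3 < m_12.
Counting 4 from the largest end gives m_6.

m_6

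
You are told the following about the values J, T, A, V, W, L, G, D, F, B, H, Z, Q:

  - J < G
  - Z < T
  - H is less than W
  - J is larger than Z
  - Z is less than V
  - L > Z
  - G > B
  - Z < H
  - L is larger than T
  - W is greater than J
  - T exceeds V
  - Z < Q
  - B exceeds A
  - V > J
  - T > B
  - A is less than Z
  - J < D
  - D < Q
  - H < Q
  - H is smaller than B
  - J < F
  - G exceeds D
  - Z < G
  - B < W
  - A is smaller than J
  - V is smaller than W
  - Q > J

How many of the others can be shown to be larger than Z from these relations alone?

Directly above Z: J, H, V, G, T, L, Q.
One step further: F, D, B, W (11 so far).
Nothing else is reachable above Z; 11 in all.

11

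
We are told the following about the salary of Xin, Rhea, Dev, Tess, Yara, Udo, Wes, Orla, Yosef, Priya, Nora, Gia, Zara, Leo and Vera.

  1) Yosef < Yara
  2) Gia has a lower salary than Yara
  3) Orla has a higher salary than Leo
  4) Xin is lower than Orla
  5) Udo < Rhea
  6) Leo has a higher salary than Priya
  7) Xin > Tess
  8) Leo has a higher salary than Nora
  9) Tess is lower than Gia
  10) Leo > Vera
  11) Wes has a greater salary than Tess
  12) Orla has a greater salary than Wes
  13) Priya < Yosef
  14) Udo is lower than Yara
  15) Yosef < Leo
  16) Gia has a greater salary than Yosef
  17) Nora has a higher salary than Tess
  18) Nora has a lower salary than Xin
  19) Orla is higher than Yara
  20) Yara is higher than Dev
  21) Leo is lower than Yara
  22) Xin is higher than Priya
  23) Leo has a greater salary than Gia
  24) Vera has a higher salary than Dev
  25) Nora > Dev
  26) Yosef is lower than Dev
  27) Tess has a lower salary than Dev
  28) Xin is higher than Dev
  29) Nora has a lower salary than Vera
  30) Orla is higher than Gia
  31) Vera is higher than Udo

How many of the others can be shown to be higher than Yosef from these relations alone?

8

From Yosef the given relations immediately reach Dev, Gia, Leo, Yara.
From those, Nora, Xin, Vera, Orla — 8 in total.
Nothing else is reachable above Yosef; 8 in all.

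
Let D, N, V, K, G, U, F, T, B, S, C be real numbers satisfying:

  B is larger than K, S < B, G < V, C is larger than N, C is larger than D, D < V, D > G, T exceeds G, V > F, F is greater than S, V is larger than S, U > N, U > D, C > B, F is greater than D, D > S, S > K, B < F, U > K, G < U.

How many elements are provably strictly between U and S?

Chaining upward from S reaches: D, B, F, C, V.
Chaining downward from U reaches: K, G, D, N.
Strictly between S and U are those in both lists: D — 1 element.

1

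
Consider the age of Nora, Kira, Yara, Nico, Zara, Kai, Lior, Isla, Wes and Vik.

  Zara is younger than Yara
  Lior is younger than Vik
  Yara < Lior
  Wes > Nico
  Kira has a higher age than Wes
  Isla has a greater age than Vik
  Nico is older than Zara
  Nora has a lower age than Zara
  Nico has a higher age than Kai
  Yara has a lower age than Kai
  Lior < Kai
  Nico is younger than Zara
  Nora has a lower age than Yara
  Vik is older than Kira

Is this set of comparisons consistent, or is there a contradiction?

Chaining the given relations yields Zara < Yara < Lior < Kai < Nico, so Zara < Nico. But one relation states Nico < Zara. These cannot both hold.

inconsistent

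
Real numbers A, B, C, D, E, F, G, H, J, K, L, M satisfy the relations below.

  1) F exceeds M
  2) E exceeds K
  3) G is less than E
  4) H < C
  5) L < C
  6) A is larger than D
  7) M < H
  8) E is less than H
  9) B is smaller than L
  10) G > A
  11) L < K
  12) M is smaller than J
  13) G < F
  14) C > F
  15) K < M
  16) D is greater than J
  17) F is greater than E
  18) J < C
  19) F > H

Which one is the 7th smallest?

A

The consecutive relations fix a unique order: B < L < K < M < J < D < A < G < E < H < F < C.
Counting 7 from the smallest end gives A.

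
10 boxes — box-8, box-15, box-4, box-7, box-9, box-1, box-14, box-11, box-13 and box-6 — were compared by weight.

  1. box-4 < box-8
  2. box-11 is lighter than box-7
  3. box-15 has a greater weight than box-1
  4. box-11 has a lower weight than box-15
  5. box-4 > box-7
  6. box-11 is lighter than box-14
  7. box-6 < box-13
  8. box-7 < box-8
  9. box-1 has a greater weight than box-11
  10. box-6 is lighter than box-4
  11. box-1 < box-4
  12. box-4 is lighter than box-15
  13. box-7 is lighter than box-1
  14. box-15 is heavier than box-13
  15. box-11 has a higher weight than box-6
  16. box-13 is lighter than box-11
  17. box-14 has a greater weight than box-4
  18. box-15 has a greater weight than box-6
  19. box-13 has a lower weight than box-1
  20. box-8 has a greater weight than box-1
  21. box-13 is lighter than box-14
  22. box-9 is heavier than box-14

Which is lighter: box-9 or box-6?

box-6

box-6 < box-13 < box-11 < box-7 < box-1 < box-4 < box-14 < box-9, by transitivity through box-13, box-11, box-7, box-1, box-4, box-14.
So box-6 < box-9; box-6 is the lighter of the two.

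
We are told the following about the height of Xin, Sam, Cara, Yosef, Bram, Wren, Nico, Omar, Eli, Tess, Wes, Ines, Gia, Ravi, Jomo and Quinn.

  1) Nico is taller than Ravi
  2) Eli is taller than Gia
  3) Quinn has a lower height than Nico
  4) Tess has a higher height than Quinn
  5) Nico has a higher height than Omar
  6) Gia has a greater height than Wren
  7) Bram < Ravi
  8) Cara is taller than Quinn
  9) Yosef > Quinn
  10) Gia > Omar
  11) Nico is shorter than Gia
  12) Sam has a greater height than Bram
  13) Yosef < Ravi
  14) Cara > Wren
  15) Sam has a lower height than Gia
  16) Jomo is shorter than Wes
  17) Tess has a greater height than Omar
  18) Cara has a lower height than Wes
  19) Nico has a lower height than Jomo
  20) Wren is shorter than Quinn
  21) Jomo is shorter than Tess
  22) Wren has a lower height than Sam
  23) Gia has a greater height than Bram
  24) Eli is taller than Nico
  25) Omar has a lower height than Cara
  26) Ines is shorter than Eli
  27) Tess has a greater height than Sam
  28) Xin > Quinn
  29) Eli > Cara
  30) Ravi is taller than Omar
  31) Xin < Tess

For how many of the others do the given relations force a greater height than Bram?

8

Directly above Bram: Sam, Ravi, Gia.
One step further: Nico, Tess, Eli (6 so far).
One step further: Jomo (7 so far).
One step further: Wes (8 so far).
No other element is forced above Bram by the given relations, so the count is 8.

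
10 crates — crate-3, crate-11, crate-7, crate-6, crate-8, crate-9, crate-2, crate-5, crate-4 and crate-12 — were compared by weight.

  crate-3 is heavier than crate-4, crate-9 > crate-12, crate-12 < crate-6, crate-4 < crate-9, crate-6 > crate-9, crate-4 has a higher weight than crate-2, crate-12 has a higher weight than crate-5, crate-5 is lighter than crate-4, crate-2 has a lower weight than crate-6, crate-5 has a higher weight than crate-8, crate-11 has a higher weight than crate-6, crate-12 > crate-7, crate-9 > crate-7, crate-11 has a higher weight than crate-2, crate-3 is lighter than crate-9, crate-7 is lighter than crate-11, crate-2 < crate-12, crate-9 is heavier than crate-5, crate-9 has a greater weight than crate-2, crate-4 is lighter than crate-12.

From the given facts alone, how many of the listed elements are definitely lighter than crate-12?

Directly below crate-12: crate-5, crate-2, crate-7, crate-4.
One step further: crate-8 (5 so far).
No other element is forced below crate-12 by the given relations, so the count is 5.

5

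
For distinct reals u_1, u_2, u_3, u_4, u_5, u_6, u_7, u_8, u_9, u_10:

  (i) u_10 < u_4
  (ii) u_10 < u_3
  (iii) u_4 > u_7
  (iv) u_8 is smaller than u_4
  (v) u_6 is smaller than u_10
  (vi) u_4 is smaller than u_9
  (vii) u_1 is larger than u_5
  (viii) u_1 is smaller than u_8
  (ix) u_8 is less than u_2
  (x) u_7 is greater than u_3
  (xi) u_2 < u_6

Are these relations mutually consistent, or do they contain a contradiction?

consistent

The single ordering u_5 < u_1 < u_8 < u_2 < u_6 < u_10 < u_3 < u_7 < u_4 < u_9 satisfies every listed relation, so no contradiction arises.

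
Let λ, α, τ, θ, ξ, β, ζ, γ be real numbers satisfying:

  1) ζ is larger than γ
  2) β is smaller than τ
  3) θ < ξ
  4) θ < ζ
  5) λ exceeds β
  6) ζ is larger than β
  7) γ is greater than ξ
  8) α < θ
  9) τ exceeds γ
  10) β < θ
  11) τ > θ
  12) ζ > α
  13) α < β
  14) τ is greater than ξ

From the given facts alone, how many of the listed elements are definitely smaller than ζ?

From ζ the given relations immediately reach α, β, θ, γ.
From those, ξ — 5 in total.
No other element is forced below ζ by the given relations, so the count is 5.

5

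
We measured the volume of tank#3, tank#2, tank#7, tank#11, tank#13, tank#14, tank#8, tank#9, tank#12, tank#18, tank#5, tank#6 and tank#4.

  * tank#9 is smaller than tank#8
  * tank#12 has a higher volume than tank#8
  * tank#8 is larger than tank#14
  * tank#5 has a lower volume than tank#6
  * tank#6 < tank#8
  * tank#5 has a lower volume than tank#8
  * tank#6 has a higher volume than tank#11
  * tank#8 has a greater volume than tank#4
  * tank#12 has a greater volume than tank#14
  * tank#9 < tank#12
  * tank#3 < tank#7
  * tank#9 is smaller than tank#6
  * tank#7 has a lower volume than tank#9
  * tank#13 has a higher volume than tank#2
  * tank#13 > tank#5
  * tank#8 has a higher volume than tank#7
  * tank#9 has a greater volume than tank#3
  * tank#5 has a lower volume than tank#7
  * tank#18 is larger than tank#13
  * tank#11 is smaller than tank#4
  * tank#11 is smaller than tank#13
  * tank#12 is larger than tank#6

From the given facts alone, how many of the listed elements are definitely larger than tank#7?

The elements the relations force above tank#7 are tank#9, tank#6, tank#8, tank#12 — no chain reaches any other.
That is 4.

4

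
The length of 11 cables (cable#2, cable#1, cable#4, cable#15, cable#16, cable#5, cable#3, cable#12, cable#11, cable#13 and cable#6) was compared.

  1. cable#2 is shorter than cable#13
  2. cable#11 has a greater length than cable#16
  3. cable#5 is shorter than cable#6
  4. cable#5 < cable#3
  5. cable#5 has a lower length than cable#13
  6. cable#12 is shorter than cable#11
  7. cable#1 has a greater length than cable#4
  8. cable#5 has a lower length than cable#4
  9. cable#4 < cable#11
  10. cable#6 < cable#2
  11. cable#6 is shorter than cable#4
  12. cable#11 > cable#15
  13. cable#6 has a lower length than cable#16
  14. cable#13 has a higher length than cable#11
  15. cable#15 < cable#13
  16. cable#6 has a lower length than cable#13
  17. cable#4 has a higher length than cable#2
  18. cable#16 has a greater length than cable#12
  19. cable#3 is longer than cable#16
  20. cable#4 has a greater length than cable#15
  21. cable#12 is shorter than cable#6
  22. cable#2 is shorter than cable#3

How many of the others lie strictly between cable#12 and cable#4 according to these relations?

2

The relations place cable#12 below cable#4. An element lies strictly between them when it is forced above cable#12 and also forced below cable#4.
Above cable#12: {cable#6, cable#16, cable#2, cable#1, cable#11, cable#3, cable#13}. Below cable#4: {cable#5, cable#6, cable#15, cable#2}.
Intersection: {cable#6, cable#2} — 2.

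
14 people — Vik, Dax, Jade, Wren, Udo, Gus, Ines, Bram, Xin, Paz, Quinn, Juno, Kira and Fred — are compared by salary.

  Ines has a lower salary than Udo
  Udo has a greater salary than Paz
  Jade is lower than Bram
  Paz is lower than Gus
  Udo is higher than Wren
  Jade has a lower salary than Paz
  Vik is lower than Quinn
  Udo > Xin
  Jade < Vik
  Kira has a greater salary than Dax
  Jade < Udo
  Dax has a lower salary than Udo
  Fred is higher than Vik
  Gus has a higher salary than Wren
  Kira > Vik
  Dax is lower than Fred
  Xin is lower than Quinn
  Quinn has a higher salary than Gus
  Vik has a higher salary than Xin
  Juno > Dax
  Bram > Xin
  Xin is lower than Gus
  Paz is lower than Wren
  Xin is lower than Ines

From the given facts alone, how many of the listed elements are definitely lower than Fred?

The elements the relations force below Fred are Jade, Xin, Dax, Vik — no chain reaches any other.
That is 4.

4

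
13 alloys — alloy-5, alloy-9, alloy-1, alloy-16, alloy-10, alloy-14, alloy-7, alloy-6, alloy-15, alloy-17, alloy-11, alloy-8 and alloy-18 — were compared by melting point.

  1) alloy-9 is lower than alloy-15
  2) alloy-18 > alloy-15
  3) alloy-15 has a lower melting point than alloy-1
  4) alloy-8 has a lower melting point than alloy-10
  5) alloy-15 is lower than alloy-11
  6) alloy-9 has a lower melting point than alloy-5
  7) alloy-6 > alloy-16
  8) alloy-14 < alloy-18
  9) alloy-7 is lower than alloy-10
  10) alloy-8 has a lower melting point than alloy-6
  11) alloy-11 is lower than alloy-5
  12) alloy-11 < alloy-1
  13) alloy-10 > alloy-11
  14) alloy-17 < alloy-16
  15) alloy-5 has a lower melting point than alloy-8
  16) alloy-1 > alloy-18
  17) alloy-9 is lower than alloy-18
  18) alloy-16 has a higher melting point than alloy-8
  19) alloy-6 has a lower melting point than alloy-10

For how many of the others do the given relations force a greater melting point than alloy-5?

4

From alloy-5 the given relations immediately reach alloy-8.
From those, alloy-16, alloy-6, alloy-10 — 4 in total.
No other element is forced above alloy-5 by the given relations, so the count is 4.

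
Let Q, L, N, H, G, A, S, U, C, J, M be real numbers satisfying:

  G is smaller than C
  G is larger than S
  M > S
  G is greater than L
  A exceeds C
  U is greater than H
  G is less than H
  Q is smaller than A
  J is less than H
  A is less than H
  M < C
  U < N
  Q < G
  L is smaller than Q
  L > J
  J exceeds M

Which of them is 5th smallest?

Q

Piecing the relations together gives one ordering: S < M < J < L < Q < G < C < A < H < U < N.
Counting 5 from the smallest end gives Q.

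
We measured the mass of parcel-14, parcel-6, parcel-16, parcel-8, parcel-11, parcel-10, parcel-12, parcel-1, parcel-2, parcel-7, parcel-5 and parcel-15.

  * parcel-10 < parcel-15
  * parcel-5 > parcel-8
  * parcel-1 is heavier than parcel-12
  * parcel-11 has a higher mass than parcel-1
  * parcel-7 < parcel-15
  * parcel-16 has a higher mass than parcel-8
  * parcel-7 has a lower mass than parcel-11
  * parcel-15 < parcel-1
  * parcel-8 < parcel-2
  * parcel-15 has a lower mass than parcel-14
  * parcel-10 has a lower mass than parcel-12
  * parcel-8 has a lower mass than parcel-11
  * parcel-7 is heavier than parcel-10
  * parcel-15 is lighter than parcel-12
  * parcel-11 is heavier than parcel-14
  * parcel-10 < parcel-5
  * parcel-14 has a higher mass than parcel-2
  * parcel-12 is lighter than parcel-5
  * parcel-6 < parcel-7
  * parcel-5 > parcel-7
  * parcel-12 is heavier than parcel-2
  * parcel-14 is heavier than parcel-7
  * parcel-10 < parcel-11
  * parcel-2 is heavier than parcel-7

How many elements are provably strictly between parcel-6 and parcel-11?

6

The relations place parcel-6 below parcel-11. An element lies strictly between them when it is forced above parcel-6 and also forced below parcel-11.
Above parcel-6: {parcel-7, parcel-15, parcel-2, parcel-12, parcel-14, parcel-5, parcel-1}. Below parcel-11: {parcel-8, parcel-10, parcel-7, parcel-15, parcel-2, parcel-12, parcel-14, parcel-1}.
Intersection: {parcel-7, parcel-15, parcel-2, parcel-12, parcel-14, parcel-1} — 6.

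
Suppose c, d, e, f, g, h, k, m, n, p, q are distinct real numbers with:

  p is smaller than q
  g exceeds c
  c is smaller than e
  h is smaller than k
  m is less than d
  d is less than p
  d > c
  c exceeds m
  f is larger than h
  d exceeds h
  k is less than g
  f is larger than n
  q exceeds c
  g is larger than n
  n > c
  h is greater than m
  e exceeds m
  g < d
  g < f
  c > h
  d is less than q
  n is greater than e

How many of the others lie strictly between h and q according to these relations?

The relations place h below q. An element lies strictly between them when it is forced above h and also forced below q.
Above h: {c, e, n, k, g, f, d, p}. Below q: {m, c, e, n, k, g, d, p}.
Intersection: {c, e, n, k, g, d, p} — 7.

7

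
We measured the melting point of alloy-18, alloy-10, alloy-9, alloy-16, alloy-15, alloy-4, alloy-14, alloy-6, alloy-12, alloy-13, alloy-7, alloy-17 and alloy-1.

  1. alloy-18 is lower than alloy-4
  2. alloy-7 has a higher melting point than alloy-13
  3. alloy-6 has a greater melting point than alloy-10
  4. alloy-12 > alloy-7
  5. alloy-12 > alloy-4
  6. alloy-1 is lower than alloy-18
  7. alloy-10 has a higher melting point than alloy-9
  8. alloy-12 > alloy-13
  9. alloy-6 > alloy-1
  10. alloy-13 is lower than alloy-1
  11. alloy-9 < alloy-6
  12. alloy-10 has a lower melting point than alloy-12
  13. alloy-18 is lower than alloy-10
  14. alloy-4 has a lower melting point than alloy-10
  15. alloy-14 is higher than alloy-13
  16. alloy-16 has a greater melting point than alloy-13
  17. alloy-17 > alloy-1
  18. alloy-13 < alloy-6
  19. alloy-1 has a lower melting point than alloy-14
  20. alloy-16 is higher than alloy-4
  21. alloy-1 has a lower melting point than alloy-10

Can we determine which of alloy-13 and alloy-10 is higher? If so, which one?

alloy-10

Link the given pairs in sequence: alloy-13 < alloy-1; alloy-1 < alloy-18; alloy-18 < alloy-4; alloy-4 < alloy-10.
Together: alloy-13 < alloy-1 < alloy-18 < alloy-4 < alloy-10.
So alloy-10 is higher.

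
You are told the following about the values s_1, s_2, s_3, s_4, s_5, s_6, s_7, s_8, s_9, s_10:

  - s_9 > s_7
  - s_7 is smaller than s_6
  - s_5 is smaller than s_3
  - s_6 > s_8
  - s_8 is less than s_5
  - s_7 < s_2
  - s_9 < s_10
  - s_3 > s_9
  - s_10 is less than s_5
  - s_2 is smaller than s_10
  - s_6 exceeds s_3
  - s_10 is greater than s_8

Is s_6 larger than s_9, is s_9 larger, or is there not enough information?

s_9 < s_10 and s_10 < s_5 give s_9 < s_5.
With s_5 < s_3: s_9 < s_10 < s_5 < s_3.
With s_3 < s_6: s_9 < s_10 < s_5 < s_3 < s_6.
So s_6 is larger.

s_6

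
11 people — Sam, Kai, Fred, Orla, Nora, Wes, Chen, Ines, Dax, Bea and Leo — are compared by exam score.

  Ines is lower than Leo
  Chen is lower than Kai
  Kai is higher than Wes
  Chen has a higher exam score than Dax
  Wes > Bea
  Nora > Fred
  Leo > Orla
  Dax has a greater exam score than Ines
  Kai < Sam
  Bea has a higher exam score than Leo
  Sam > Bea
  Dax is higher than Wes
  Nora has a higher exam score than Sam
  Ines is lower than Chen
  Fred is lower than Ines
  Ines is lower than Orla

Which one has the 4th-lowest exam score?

The consecutive relations fix a unique order: Fred < Ines < Orla < Leo < Bea < Wes < Dax < Chen < Kai < Sam < Nora.
The 4th smallest is Leo.

Leo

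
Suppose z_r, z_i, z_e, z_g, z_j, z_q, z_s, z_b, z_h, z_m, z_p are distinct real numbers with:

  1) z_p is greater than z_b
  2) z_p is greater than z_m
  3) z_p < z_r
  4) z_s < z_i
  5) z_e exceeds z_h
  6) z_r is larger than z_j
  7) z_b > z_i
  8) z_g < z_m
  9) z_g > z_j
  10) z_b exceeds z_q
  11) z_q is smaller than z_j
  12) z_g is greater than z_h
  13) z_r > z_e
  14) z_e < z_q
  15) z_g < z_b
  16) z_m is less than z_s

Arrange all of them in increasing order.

Nothing is placed below z_h, so it is least; from there z_h < z_e; z_e < z_q; z_q < z_j; z_j < z_g; z_g < z_m; z_m < z_s; z_s < z_i; z_i < z_b; z_b < z_p; z_p < z_r, each given directly.

z_h < z_e < z_q < z_j < z_g < z_m < z_s < z_i < z_b < z_p < z_r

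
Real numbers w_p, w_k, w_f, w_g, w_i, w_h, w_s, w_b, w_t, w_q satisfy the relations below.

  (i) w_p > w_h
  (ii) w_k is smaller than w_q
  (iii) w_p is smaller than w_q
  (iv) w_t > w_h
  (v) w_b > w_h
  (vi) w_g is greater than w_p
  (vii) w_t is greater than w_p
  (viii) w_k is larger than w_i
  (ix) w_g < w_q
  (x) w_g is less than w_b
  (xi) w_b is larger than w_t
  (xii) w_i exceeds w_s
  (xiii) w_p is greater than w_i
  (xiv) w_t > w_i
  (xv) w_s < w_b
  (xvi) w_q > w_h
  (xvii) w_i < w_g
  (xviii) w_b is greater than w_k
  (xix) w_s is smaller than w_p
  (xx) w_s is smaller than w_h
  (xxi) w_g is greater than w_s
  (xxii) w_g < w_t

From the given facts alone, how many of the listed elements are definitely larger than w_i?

Directly above w_i: w_p, w_k, w_g, w_t.
One step further: w_q, w_b (6 so far).
Nothing else is reachable above w_i; 6 in all.

6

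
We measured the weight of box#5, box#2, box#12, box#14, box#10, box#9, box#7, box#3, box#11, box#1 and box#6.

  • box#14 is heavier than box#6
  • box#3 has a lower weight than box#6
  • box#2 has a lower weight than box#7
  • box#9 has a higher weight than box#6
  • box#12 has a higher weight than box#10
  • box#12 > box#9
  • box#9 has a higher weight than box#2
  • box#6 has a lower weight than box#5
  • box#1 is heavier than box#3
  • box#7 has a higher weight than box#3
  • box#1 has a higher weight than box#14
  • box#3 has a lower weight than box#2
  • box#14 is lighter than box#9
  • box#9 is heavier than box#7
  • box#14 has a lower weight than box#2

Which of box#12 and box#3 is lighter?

box#3 < box#6 < box#14 < box#2 < box#7 < box#9 < box#12, by transitivity through box#6, box#14, box#2, box#7, box#9.
So box#3 < box#12; box#3 is the lighter of the two.

box#3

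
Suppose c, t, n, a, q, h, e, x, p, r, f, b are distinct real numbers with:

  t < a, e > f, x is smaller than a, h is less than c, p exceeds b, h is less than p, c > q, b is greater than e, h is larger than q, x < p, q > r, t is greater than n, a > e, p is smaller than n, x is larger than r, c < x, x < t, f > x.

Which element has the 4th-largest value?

Chaining the given pairs: r < q < h < c < x < f < e < b < p < n < t < a.
Counting 4 from the largest end gives p.

p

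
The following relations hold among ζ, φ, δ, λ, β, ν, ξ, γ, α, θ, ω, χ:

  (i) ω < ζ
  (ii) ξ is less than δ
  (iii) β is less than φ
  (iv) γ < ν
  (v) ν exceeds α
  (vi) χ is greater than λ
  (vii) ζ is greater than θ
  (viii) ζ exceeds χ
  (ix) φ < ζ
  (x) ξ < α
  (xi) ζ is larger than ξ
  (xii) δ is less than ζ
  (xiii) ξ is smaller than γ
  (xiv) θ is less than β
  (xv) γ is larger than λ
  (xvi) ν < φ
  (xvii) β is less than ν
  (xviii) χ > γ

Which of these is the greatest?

ξ is not greatest since ξ < α; α is not greatest since α < ν; λ is not greatest since λ < χ; θ is not greatest since θ < β; β is not greatest since β < φ; γ is not greatest since γ < ν; ω is not greatest since ω < ζ; δ is not greatest since δ < ζ; ν is not greatest since ν < φ; φ is not greatest since φ < ζ; χ is not greatest since χ < ζ.
Only ζ has nothing above it, so ζ is the greatest.

ζ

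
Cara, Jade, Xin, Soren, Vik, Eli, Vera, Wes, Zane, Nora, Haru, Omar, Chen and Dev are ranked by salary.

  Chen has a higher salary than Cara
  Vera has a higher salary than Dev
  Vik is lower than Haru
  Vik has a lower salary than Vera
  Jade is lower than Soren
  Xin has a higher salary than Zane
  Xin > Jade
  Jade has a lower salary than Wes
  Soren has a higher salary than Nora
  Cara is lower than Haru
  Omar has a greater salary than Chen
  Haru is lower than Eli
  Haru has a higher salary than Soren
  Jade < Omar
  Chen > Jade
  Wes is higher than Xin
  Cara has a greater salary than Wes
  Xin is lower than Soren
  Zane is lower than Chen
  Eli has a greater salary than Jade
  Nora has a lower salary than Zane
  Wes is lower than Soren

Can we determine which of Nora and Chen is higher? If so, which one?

Chaining the given relations: Nora < Zane < Xin < Wes < Cara < Chen.
So Chen is higher.

Chen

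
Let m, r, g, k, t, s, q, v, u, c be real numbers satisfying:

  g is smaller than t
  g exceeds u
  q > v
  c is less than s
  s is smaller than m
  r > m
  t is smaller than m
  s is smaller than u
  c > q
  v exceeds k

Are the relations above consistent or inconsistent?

Every relation is compatible with k < v < q < c < s < u < g < t < m < r; the set is consistent.

consistent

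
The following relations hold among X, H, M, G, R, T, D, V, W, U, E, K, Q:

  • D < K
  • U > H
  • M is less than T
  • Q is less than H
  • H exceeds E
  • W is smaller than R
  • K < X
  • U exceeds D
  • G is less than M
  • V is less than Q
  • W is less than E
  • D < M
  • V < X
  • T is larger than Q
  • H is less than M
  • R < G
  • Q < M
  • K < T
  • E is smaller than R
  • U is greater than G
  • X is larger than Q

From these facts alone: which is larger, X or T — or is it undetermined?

undetermined

Following every chain through X: below X we get V, D, Q, K.
T is not reached, and no chain runs the other way from T to X.
So the given relations leave the order of X and T undetermined.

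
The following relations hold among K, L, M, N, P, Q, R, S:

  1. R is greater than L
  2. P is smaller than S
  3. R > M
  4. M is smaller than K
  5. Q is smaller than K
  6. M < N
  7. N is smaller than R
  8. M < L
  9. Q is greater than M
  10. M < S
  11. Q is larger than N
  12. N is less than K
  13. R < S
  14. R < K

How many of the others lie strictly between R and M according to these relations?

2

The relations place M below R. An element lies strictly between them when it is forced above M and also forced below R.
Above M: {N, Q, L, S, K}. Below R: {N, L}.
Intersection: {N, L} — 2.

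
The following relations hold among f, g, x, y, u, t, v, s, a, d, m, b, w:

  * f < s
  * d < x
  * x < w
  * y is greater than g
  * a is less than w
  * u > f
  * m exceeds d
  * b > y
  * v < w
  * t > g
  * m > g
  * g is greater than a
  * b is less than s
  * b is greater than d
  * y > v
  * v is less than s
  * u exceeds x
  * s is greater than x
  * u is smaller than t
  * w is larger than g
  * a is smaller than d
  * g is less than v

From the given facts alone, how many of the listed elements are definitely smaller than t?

6

From t the given relations immediately reach g, u.
From those, a, x, f — 5 in total.
From those, d — 6 in total.
No other element is forced below t by the given relations, so the count is 6.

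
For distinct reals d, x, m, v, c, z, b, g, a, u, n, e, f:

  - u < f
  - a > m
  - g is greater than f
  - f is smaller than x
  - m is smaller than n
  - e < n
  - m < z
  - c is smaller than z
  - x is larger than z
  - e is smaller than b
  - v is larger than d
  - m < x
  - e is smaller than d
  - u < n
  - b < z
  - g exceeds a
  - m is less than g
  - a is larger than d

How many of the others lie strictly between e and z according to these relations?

1

The relations place e below z. An element lies strictly between them when it is forced above e and also forced below z.
Above e: {d, v, b, n, a, x, g}. Below z: {b, m, c}.
Intersection: {b} — 1.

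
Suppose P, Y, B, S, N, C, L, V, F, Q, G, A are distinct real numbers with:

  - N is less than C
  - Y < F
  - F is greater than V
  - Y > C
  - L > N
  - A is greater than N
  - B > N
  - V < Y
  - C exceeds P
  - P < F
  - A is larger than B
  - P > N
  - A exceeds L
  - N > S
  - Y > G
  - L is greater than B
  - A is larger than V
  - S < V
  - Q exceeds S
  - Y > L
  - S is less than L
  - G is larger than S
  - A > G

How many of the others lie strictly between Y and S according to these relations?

Chaining upward from S reaches: N, G, B, P, L, Q, C, V, A, F.
Chaining downward from Y reaches: N, G, B, P, L, C, V.
Strictly between S and Y are those in both lists: N, G, B, P, L, C, V — 7 elements.

7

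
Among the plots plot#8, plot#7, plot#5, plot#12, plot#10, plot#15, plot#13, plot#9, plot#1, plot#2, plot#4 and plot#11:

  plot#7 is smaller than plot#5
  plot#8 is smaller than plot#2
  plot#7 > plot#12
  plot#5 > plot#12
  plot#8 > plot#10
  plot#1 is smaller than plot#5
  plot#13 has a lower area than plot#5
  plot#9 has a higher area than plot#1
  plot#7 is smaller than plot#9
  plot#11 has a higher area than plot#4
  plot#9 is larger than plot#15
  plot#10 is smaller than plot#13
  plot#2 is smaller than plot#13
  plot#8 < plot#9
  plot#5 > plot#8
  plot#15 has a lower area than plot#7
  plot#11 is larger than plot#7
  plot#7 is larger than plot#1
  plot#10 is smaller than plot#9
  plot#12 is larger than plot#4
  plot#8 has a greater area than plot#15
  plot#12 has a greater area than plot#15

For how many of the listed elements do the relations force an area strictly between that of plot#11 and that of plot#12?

Chaining upward from plot#12 reaches: plot#7, plot#9, plot#5.
Chaining downward from plot#11 reaches: plot#1, plot#15, plot#4, plot#7.
Strictly between plot#12 and plot#11 are those in both lists: plot#7 — 1 element.

1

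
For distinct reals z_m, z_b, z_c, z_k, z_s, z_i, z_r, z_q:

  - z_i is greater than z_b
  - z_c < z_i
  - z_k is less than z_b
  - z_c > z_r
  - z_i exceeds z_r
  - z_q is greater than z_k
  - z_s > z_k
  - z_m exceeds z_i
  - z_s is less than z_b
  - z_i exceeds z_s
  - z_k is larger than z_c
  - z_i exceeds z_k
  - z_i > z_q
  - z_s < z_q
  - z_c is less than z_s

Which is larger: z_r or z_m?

Link the given pairs in sequence: z_r < z_c; z_c < z_k; z_k < z_s; z_s < z_b; z_b < z_i; z_i < z_m.
Chaining these gives z_r < z_c < z_k < z_s < z_b < z_i < z_m.
So z_r < z_m; z_m is the larger of the two.

z_m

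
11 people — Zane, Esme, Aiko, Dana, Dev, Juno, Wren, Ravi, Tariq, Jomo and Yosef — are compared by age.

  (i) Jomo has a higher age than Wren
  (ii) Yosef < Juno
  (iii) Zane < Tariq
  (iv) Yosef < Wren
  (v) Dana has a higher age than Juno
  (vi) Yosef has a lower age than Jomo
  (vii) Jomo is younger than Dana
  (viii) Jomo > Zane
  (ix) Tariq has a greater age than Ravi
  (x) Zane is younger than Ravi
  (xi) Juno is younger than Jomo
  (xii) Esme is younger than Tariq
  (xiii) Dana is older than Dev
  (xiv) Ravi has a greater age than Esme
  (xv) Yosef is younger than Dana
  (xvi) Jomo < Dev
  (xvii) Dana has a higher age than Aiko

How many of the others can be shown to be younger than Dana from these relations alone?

7

The elements the relations force below Dana are Yosef, Wren, Zane, Juno, Aiko, Jomo, Dev — no chain reaches any other.
That is 7.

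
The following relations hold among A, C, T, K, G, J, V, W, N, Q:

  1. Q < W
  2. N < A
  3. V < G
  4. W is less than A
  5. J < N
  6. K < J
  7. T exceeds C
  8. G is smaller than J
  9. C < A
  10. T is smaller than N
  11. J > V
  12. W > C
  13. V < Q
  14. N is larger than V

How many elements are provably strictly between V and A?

5

Chaining upward from V reaches: Q, G, J, N, W.
Chaining downward from A reaches: Q, C, T, K, G, J, N, W.
Strictly between V and A are those in both lists: Q, G, J, N, W — 5 elements.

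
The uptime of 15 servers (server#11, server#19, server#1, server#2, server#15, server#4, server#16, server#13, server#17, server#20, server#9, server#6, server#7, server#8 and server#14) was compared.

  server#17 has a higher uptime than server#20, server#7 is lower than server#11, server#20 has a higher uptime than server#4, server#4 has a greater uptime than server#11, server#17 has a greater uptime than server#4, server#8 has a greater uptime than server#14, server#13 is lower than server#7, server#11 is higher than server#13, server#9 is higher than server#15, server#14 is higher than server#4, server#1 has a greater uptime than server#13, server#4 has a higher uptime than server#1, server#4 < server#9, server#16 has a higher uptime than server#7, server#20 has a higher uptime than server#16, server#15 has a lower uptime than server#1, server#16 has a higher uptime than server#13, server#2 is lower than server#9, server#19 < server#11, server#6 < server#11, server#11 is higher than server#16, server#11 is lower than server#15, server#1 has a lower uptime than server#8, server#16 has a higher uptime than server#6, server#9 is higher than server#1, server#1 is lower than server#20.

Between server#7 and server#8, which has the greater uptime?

The relevant relations are server#7 < server#16; server#16 < server#11; server#11 < server#15; server#15 < server#1; server#1 < server#4; server#4 < server#14; server#14 < server#8.
Together: server#7 < server#16 < server#11 < server#15 < server#1 < server#4 < server#14 < server#8.
So server#7 < server#8; server#8 is the higher of the two.

server#8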